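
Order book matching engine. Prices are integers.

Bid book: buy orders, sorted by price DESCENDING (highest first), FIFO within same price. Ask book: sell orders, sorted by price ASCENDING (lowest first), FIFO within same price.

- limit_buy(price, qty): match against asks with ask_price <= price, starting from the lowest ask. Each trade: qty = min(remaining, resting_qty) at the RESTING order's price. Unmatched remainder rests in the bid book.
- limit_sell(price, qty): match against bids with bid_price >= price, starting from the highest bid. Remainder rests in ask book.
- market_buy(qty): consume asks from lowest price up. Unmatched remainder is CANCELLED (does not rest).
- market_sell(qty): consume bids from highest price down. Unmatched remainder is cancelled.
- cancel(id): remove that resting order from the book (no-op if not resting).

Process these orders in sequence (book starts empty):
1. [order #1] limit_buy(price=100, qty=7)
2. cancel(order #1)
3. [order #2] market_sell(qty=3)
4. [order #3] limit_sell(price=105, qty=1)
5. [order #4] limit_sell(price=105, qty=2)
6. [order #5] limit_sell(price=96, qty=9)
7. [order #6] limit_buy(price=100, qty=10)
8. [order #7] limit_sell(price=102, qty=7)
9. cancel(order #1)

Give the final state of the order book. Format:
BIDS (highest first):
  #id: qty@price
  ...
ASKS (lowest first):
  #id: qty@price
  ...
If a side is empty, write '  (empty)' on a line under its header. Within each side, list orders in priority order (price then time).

After op 1 [order #1] limit_buy(price=100, qty=7): fills=none; bids=[#1:7@100] asks=[-]
After op 2 cancel(order #1): fills=none; bids=[-] asks=[-]
After op 3 [order #2] market_sell(qty=3): fills=none; bids=[-] asks=[-]
After op 4 [order #3] limit_sell(price=105, qty=1): fills=none; bids=[-] asks=[#3:1@105]
After op 5 [order #4] limit_sell(price=105, qty=2): fills=none; bids=[-] asks=[#3:1@105 #4:2@105]
After op 6 [order #5] limit_sell(price=96, qty=9): fills=none; bids=[-] asks=[#5:9@96 #3:1@105 #4:2@105]
After op 7 [order #6] limit_buy(price=100, qty=10): fills=#6x#5:9@96; bids=[#6:1@100] asks=[#3:1@105 #4:2@105]
After op 8 [order #7] limit_sell(price=102, qty=7): fills=none; bids=[#6:1@100] asks=[#7:7@102 #3:1@105 #4:2@105]
After op 9 cancel(order #1): fills=none; bids=[#6:1@100] asks=[#7:7@102 #3:1@105 #4:2@105]

Answer: BIDS (highest first):
  #6: 1@100
ASKS (lowest first):
  #7: 7@102
  #3: 1@105
  #4: 2@105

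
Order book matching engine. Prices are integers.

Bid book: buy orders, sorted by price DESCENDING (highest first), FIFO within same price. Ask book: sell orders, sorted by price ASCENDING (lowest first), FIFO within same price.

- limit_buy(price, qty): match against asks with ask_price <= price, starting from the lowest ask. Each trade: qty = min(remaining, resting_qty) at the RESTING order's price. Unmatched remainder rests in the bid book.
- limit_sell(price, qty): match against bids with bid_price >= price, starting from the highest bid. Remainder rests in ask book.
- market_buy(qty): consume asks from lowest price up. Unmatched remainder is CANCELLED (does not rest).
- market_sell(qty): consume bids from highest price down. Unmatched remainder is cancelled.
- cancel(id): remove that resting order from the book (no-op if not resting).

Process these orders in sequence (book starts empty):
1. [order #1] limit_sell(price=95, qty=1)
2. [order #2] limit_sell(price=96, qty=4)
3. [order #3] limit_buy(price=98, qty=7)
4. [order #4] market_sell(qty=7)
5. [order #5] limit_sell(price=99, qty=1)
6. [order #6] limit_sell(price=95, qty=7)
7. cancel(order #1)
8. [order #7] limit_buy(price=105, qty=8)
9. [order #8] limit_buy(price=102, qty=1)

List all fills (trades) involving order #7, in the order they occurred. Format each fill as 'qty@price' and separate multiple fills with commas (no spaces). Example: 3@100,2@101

Answer: 7@95,1@99

Derivation:
After op 1 [order #1] limit_sell(price=95, qty=1): fills=none; bids=[-] asks=[#1:1@95]
After op 2 [order #2] limit_sell(price=96, qty=4): fills=none; bids=[-] asks=[#1:1@95 #2:4@96]
After op 3 [order #3] limit_buy(price=98, qty=7): fills=#3x#1:1@95 #3x#2:4@96; bids=[#3:2@98] asks=[-]
After op 4 [order #4] market_sell(qty=7): fills=#3x#4:2@98; bids=[-] asks=[-]
After op 5 [order #5] limit_sell(price=99, qty=1): fills=none; bids=[-] asks=[#5:1@99]
After op 6 [order #6] limit_sell(price=95, qty=7): fills=none; bids=[-] asks=[#6:7@95 #5:1@99]
After op 7 cancel(order #1): fills=none; bids=[-] asks=[#6:7@95 #5:1@99]
After op 8 [order #7] limit_buy(price=105, qty=8): fills=#7x#6:7@95 #7x#5:1@99; bids=[-] asks=[-]
After op 9 [order #8] limit_buy(price=102, qty=1): fills=none; bids=[#8:1@102] asks=[-]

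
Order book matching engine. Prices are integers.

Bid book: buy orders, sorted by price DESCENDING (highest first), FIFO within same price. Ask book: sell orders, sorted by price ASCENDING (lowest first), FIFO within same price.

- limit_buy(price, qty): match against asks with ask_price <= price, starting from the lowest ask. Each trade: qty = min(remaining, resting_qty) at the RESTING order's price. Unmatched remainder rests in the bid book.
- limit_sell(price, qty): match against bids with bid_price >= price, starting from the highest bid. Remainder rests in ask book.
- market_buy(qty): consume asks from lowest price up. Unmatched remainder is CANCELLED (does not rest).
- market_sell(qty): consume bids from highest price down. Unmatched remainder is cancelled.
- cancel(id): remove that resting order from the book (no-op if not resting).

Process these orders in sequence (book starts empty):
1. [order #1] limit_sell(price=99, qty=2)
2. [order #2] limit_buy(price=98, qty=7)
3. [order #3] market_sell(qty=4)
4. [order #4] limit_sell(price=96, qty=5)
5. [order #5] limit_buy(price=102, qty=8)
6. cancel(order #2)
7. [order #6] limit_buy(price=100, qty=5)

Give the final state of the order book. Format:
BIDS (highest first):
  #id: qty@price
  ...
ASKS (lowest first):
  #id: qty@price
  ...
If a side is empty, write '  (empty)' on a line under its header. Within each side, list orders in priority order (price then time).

After op 1 [order #1] limit_sell(price=99, qty=2): fills=none; bids=[-] asks=[#1:2@99]
After op 2 [order #2] limit_buy(price=98, qty=7): fills=none; bids=[#2:7@98] asks=[#1:2@99]
After op 3 [order #3] market_sell(qty=4): fills=#2x#3:4@98; bids=[#2:3@98] asks=[#1:2@99]
After op 4 [order #4] limit_sell(price=96, qty=5): fills=#2x#4:3@98; bids=[-] asks=[#4:2@96 #1:2@99]
After op 5 [order #5] limit_buy(price=102, qty=8): fills=#5x#4:2@96 #5x#1:2@99; bids=[#5:4@102] asks=[-]
After op 6 cancel(order #2): fills=none; bids=[#5:4@102] asks=[-]
After op 7 [order #6] limit_buy(price=100, qty=5): fills=none; bids=[#5:4@102 #6:5@100] asks=[-]

Answer: BIDS (highest first):
  #5: 4@102
  #6: 5@100
ASKS (lowest first):
  (empty)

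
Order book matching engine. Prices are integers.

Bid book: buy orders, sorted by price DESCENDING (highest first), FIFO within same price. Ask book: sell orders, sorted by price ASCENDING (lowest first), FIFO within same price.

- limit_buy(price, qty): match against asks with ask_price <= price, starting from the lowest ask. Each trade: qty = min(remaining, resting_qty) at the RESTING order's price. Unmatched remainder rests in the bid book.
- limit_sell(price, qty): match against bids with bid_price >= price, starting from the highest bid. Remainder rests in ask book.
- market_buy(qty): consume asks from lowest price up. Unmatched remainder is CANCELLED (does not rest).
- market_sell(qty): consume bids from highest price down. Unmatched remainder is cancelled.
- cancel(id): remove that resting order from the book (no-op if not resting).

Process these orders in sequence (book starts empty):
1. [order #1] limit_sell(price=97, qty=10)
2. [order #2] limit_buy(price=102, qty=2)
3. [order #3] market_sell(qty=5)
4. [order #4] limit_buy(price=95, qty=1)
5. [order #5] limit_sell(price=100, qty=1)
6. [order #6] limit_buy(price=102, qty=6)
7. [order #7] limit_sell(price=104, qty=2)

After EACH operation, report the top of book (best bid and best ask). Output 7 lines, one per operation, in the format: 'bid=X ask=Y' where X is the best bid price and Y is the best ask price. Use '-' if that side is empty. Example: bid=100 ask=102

After op 1 [order #1] limit_sell(price=97, qty=10): fills=none; bids=[-] asks=[#1:10@97]
After op 2 [order #2] limit_buy(price=102, qty=2): fills=#2x#1:2@97; bids=[-] asks=[#1:8@97]
After op 3 [order #3] market_sell(qty=5): fills=none; bids=[-] asks=[#1:8@97]
After op 4 [order #4] limit_buy(price=95, qty=1): fills=none; bids=[#4:1@95] asks=[#1:8@97]
After op 5 [order #5] limit_sell(price=100, qty=1): fills=none; bids=[#4:1@95] asks=[#1:8@97 #5:1@100]
After op 6 [order #6] limit_buy(price=102, qty=6): fills=#6x#1:6@97; bids=[#4:1@95] asks=[#1:2@97 #5:1@100]
After op 7 [order #7] limit_sell(price=104, qty=2): fills=none; bids=[#4:1@95] asks=[#1:2@97 #5:1@100 #7:2@104]

Answer: bid=- ask=97
bid=- ask=97
bid=- ask=97
bid=95 ask=97
bid=95 ask=97
bid=95 ask=97
bid=95 ask=97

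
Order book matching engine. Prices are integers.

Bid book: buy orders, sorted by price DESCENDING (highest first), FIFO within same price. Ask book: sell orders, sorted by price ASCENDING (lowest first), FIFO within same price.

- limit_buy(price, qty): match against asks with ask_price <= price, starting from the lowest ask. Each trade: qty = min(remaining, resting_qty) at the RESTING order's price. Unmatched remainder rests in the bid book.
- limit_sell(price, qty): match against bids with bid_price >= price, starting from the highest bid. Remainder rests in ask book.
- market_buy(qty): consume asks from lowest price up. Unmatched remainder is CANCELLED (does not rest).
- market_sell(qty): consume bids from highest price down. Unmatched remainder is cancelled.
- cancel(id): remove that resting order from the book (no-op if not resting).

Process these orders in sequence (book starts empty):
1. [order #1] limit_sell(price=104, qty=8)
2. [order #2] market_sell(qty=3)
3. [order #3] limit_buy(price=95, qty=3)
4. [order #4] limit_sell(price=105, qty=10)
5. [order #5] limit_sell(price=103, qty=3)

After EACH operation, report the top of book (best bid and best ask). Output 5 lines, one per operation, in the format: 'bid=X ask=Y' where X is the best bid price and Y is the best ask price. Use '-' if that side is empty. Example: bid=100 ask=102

After op 1 [order #1] limit_sell(price=104, qty=8): fills=none; bids=[-] asks=[#1:8@104]
After op 2 [order #2] market_sell(qty=3): fills=none; bids=[-] asks=[#1:8@104]
After op 3 [order #3] limit_buy(price=95, qty=3): fills=none; bids=[#3:3@95] asks=[#1:8@104]
After op 4 [order #4] limit_sell(price=105, qty=10): fills=none; bids=[#3:3@95] asks=[#1:8@104 #4:10@105]
After op 5 [order #5] limit_sell(price=103, qty=3): fills=none; bids=[#3:3@95] asks=[#5:3@103 #1:8@104 #4:10@105]

Answer: bid=- ask=104
bid=- ask=104
bid=95 ask=104
bid=95 ask=104
bid=95 ask=103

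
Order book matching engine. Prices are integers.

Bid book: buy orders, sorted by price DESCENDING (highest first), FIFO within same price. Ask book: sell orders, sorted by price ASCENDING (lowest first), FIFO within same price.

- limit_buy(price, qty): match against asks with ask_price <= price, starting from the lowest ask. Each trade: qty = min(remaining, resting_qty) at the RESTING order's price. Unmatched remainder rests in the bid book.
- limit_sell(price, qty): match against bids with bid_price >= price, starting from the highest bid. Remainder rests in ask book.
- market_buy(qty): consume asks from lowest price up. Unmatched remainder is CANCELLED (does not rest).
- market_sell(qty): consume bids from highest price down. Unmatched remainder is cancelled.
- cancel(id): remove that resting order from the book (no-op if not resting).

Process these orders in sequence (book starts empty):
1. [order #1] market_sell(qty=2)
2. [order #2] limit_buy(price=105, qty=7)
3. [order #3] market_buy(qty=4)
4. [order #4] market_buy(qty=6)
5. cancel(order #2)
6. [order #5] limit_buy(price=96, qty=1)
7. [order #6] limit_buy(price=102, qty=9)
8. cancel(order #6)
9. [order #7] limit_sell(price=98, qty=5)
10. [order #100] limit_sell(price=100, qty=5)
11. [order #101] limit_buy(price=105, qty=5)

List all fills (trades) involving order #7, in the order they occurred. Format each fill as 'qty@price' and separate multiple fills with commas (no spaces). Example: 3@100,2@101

After op 1 [order #1] market_sell(qty=2): fills=none; bids=[-] asks=[-]
After op 2 [order #2] limit_buy(price=105, qty=7): fills=none; bids=[#2:7@105] asks=[-]
After op 3 [order #3] market_buy(qty=4): fills=none; bids=[#2:7@105] asks=[-]
After op 4 [order #4] market_buy(qty=6): fills=none; bids=[#2:7@105] asks=[-]
After op 5 cancel(order #2): fills=none; bids=[-] asks=[-]
After op 6 [order #5] limit_buy(price=96, qty=1): fills=none; bids=[#5:1@96] asks=[-]
After op 7 [order #6] limit_buy(price=102, qty=9): fills=none; bids=[#6:9@102 #5:1@96] asks=[-]
After op 8 cancel(order #6): fills=none; bids=[#5:1@96] asks=[-]
After op 9 [order #7] limit_sell(price=98, qty=5): fills=none; bids=[#5:1@96] asks=[#7:5@98]
After op 10 [order #100] limit_sell(price=100, qty=5): fills=none; bids=[#5:1@96] asks=[#7:5@98 #100:5@100]
After op 11 [order #101] limit_buy(price=105, qty=5): fills=#101x#7:5@98; bids=[#5:1@96] asks=[#100:5@100]

Answer: 5@98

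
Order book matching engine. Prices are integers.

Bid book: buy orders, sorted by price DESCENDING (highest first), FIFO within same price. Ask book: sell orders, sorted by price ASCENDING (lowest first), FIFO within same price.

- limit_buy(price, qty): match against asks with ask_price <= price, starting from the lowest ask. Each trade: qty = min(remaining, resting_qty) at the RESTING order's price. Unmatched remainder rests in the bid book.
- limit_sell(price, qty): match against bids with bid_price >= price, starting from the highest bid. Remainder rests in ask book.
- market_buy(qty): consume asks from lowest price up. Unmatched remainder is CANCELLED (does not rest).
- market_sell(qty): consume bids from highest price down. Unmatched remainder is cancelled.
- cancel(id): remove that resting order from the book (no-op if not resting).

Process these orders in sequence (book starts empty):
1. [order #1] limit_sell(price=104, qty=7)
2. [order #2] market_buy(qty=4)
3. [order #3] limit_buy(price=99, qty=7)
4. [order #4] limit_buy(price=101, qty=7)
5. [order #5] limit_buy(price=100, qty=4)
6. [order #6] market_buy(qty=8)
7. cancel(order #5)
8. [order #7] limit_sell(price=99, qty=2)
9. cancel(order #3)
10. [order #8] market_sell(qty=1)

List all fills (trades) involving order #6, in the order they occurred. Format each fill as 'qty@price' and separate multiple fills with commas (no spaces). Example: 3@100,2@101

After op 1 [order #1] limit_sell(price=104, qty=7): fills=none; bids=[-] asks=[#1:7@104]
After op 2 [order #2] market_buy(qty=4): fills=#2x#1:4@104; bids=[-] asks=[#1:3@104]
After op 3 [order #3] limit_buy(price=99, qty=7): fills=none; bids=[#3:7@99] asks=[#1:3@104]
After op 4 [order #4] limit_buy(price=101, qty=7): fills=none; bids=[#4:7@101 #3:7@99] asks=[#1:3@104]
After op 5 [order #5] limit_buy(price=100, qty=4): fills=none; bids=[#4:7@101 #5:4@100 #3:7@99] asks=[#1:3@104]
After op 6 [order #6] market_buy(qty=8): fills=#6x#1:3@104; bids=[#4:7@101 #5:4@100 #3:7@99] asks=[-]
After op 7 cancel(order #5): fills=none; bids=[#4:7@101 #3:7@99] asks=[-]
After op 8 [order #7] limit_sell(price=99, qty=2): fills=#4x#7:2@101; bids=[#4:5@101 #3:7@99] asks=[-]
After op 9 cancel(order #3): fills=none; bids=[#4:5@101] asks=[-]
After op 10 [order #8] market_sell(qty=1): fills=#4x#8:1@101; bids=[#4:4@101] asks=[-]

Answer: 3@104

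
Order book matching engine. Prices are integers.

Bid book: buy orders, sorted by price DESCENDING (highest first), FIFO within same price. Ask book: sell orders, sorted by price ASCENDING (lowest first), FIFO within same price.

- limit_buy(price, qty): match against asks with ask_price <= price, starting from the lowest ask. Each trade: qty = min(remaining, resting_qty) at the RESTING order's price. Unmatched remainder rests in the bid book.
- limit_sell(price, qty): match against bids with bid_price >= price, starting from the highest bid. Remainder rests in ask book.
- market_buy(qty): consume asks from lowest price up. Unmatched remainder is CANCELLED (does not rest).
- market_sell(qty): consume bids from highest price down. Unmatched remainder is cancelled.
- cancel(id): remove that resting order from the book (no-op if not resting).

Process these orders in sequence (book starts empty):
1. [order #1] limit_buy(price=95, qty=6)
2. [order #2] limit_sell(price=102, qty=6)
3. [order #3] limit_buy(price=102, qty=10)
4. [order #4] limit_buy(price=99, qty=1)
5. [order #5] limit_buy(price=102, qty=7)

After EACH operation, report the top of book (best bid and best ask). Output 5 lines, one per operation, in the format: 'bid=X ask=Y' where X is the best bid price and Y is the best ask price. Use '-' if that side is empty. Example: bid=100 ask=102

After op 1 [order #1] limit_buy(price=95, qty=6): fills=none; bids=[#1:6@95] asks=[-]
After op 2 [order #2] limit_sell(price=102, qty=6): fills=none; bids=[#1:6@95] asks=[#2:6@102]
After op 3 [order #3] limit_buy(price=102, qty=10): fills=#3x#2:6@102; bids=[#3:4@102 #1:6@95] asks=[-]
After op 4 [order #4] limit_buy(price=99, qty=1): fills=none; bids=[#3:4@102 #4:1@99 #1:6@95] asks=[-]
After op 5 [order #5] limit_buy(price=102, qty=7): fills=none; bids=[#3:4@102 #5:7@102 #4:1@99 #1:6@95] asks=[-]

Answer: bid=95 ask=-
bid=95 ask=102
bid=102 ask=-
bid=102 ask=-
bid=102 ask=-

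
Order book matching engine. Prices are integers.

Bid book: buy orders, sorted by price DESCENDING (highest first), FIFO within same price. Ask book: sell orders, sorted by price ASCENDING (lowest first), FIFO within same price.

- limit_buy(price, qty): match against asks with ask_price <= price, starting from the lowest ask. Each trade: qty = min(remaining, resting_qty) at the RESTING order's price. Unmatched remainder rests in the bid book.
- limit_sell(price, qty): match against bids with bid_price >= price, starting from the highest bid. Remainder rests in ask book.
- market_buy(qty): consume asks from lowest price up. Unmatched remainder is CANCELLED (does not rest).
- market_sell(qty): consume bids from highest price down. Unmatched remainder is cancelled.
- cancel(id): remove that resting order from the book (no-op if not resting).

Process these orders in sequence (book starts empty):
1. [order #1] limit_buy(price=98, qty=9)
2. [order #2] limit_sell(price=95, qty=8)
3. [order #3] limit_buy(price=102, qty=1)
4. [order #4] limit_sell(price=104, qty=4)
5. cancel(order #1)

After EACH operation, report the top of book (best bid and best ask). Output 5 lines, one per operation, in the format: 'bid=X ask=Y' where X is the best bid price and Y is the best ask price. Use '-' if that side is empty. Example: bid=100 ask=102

Answer: bid=98 ask=-
bid=98 ask=-
bid=102 ask=-
bid=102 ask=104
bid=102 ask=104

Derivation:
After op 1 [order #1] limit_buy(price=98, qty=9): fills=none; bids=[#1:9@98] asks=[-]
After op 2 [order #2] limit_sell(price=95, qty=8): fills=#1x#2:8@98; bids=[#1:1@98] asks=[-]
After op 3 [order #3] limit_buy(price=102, qty=1): fills=none; bids=[#3:1@102 #1:1@98] asks=[-]
After op 4 [order #4] limit_sell(price=104, qty=4): fills=none; bids=[#3:1@102 #1:1@98] asks=[#4:4@104]
After op 5 cancel(order #1): fills=none; bids=[#3:1@102] asks=[#4:4@104]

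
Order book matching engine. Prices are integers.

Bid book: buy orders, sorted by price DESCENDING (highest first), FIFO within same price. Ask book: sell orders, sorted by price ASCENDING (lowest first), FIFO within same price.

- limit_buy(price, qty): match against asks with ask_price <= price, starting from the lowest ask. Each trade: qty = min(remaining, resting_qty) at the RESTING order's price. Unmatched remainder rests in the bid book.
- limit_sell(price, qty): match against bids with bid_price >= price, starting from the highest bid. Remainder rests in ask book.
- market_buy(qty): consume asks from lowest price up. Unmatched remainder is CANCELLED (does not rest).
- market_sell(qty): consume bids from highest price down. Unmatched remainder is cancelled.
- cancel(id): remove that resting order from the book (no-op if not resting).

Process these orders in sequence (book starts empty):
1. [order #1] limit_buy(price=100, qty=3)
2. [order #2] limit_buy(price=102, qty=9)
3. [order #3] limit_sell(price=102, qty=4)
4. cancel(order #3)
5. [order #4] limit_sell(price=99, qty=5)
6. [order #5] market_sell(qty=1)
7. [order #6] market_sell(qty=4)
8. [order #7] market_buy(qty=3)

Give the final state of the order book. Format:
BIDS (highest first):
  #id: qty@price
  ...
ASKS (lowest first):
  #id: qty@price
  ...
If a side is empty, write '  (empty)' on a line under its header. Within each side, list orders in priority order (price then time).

After op 1 [order #1] limit_buy(price=100, qty=3): fills=none; bids=[#1:3@100] asks=[-]
After op 2 [order #2] limit_buy(price=102, qty=9): fills=none; bids=[#2:9@102 #1:3@100] asks=[-]
After op 3 [order #3] limit_sell(price=102, qty=4): fills=#2x#3:4@102; bids=[#2:5@102 #1:3@100] asks=[-]
After op 4 cancel(order #3): fills=none; bids=[#2:5@102 #1:3@100] asks=[-]
After op 5 [order #4] limit_sell(price=99, qty=5): fills=#2x#4:5@102; bids=[#1:3@100] asks=[-]
After op 6 [order #5] market_sell(qty=1): fills=#1x#5:1@100; bids=[#1:2@100] asks=[-]
After op 7 [order #6] market_sell(qty=4): fills=#1x#6:2@100; bids=[-] asks=[-]
After op 8 [order #7] market_buy(qty=3): fills=none; bids=[-] asks=[-]

Answer: BIDS (highest first):
  (empty)
ASKS (lowest first):
  (empty)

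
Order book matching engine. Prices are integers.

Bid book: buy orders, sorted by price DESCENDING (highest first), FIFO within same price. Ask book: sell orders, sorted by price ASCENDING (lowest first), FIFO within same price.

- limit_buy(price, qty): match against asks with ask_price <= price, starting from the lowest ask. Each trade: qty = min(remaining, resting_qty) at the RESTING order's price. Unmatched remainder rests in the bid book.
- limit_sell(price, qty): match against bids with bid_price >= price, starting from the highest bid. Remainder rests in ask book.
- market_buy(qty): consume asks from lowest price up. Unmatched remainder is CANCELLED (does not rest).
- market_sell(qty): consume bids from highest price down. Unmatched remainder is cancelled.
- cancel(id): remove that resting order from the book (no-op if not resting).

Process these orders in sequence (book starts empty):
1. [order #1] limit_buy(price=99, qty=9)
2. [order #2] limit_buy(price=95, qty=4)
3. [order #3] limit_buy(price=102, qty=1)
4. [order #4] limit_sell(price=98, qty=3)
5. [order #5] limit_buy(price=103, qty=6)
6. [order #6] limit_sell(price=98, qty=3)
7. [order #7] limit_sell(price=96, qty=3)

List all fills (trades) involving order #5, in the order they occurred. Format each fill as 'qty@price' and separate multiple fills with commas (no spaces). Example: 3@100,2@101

Answer: 3@103,3@103

Derivation:
After op 1 [order #1] limit_buy(price=99, qty=9): fills=none; bids=[#1:9@99] asks=[-]
After op 2 [order #2] limit_buy(price=95, qty=4): fills=none; bids=[#1:9@99 #2:4@95] asks=[-]
After op 3 [order #3] limit_buy(price=102, qty=1): fills=none; bids=[#3:1@102 #1:9@99 #2:4@95] asks=[-]
After op 4 [order #4] limit_sell(price=98, qty=3): fills=#3x#4:1@102 #1x#4:2@99; bids=[#1:7@99 #2:4@95] asks=[-]
After op 5 [order #5] limit_buy(price=103, qty=6): fills=none; bids=[#5:6@103 #1:7@99 #2:4@95] asks=[-]
After op 6 [order #6] limit_sell(price=98, qty=3): fills=#5x#6:3@103; bids=[#5:3@103 #1:7@99 #2:4@95] asks=[-]
After op 7 [order #7] limit_sell(price=96, qty=3): fills=#5x#7:3@103; bids=[#1:7@99 #2:4@95] asks=[-]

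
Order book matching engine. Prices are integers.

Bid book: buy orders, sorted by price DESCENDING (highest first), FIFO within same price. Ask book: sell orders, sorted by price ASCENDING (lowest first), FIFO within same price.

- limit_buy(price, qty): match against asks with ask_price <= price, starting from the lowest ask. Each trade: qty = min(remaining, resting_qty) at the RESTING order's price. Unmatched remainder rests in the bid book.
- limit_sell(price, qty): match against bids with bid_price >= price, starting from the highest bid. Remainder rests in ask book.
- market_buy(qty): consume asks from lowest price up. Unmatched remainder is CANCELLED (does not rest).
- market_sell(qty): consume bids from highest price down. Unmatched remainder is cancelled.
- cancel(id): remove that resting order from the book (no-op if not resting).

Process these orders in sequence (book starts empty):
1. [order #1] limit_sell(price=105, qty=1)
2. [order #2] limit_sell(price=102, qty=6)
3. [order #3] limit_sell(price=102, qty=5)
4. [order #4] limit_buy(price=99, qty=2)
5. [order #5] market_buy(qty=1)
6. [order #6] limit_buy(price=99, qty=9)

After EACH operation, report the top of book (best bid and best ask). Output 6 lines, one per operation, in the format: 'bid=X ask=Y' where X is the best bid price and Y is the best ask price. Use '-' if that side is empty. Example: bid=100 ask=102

After op 1 [order #1] limit_sell(price=105, qty=1): fills=none; bids=[-] asks=[#1:1@105]
After op 2 [order #2] limit_sell(price=102, qty=6): fills=none; bids=[-] asks=[#2:6@102 #1:1@105]
After op 3 [order #3] limit_sell(price=102, qty=5): fills=none; bids=[-] asks=[#2:6@102 #3:5@102 #1:1@105]
After op 4 [order #4] limit_buy(price=99, qty=2): fills=none; bids=[#4:2@99] asks=[#2:6@102 #3:5@102 #1:1@105]
After op 5 [order #5] market_buy(qty=1): fills=#5x#2:1@102; bids=[#4:2@99] asks=[#2:5@102 #3:5@102 #1:1@105]
After op 6 [order #6] limit_buy(price=99, qty=9): fills=none; bids=[#4:2@99 #6:9@99] asks=[#2:5@102 #3:5@102 #1:1@105]

Answer: bid=- ask=105
bid=- ask=102
bid=- ask=102
bid=99 ask=102
bid=99 ask=102
bid=99 ask=102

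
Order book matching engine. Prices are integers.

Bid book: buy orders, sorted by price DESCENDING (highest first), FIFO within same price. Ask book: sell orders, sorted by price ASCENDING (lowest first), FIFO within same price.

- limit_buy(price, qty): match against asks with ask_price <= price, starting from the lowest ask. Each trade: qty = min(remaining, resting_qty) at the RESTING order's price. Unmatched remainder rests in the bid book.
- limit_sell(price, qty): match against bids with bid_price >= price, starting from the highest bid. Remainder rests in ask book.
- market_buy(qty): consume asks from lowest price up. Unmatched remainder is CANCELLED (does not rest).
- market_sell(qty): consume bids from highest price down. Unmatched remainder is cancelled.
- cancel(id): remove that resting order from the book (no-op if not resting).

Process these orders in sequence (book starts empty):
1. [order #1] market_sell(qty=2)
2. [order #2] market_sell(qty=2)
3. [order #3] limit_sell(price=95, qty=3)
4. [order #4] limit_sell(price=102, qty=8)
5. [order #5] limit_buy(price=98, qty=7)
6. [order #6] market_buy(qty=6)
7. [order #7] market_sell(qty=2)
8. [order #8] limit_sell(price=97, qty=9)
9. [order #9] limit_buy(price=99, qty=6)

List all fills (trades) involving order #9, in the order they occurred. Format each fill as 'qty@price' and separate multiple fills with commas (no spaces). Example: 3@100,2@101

After op 1 [order #1] market_sell(qty=2): fills=none; bids=[-] asks=[-]
After op 2 [order #2] market_sell(qty=2): fills=none; bids=[-] asks=[-]
After op 3 [order #3] limit_sell(price=95, qty=3): fills=none; bids=[-] asks=[#3:3@95]
After op 4 [order #4] limit_sell(price=102, qty=8): fills=none; bids=[-] asks=[#3:3@95 #4:8@102]
After op 5 [order #5] limit_buy(price=98, qty=7): fills=#5x#3:3@95; bids=[#5:4@98] asks=[#4:8@102]
After op 6 [order #6] market_buy(qty=6): fills=#6x#4:6@102; bids=[#5:4@98] asks=[#4:2@102]
After op 7 [order #7] market_sell(qty=2): fills=#5x#7:2@98; bids=[#5:2@98] asks=[#4:2@102]
After op 8 [order #8] limit_sell(price=97, qty=9): fills=#5x#8:2@98; bids=[-] asks=[#8:7@97 #4:2@102]
After op 9 [order #9] limit_buy(price=99, qty=6): fills=#9x#8:6@97; bids=[-] asks=[#8:1@97 #4:2@102]

Answer: 6@97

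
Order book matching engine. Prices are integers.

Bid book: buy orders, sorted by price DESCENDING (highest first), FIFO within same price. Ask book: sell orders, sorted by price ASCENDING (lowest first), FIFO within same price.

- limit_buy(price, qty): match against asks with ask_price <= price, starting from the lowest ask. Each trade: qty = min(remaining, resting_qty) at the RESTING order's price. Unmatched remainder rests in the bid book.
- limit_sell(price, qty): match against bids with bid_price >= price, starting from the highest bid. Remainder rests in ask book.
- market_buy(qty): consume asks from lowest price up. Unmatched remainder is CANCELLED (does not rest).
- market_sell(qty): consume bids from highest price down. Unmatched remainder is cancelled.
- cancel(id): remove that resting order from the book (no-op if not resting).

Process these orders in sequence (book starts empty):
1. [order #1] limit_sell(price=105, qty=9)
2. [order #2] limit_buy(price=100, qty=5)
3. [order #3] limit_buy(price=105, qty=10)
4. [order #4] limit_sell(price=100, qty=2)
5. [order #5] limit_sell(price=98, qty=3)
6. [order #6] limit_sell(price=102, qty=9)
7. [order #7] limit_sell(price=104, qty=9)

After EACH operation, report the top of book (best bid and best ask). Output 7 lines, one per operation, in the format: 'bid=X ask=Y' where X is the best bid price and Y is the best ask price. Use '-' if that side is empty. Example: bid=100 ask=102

Answer: bid=- ask=105
bid=100 ask=105
bid=105 ask=-
bid=100 ask=-
bid=100 ask=-
bid=100 ask=102
bid=100 ask=102

Derivation:
After op 1 [order #1] limit_sell(price=105, qty=9): fills=none; bids=[-] asks=[#1:9@105]
After op 2 [order #2] limit_buy(price=100, qty=5): fills=none; bids=[#2:5@100] asks=[#1:9@105]
After op 3 [order #3] limit_buy(price=105, qty=10): fills=#3x#1:9@105; bids=[#3:1@105 #2:5@100] asks=[-]
After op 4 [order #4] limit_sell(price=100, qty=2): fills=#3x#4:1@105 #2x#4:1@100; bids=[#2:4@100] asks=[-]
After op 5 [order #5] limit_sell(price=98, qty=3): fills=#2x#5:3@100; bids=[#2:1@100] asks=[-]
After op 6 [order #6] limit_sell(price=102, qty=9): fills=none; bids=[#2:1@100] asks=[#6:9@102]
After op 7 [order #7] limit_sell(price=104, qty=9): fills=none; bids=[#2:1@100] asks=[#6:9@102 #7:9@104]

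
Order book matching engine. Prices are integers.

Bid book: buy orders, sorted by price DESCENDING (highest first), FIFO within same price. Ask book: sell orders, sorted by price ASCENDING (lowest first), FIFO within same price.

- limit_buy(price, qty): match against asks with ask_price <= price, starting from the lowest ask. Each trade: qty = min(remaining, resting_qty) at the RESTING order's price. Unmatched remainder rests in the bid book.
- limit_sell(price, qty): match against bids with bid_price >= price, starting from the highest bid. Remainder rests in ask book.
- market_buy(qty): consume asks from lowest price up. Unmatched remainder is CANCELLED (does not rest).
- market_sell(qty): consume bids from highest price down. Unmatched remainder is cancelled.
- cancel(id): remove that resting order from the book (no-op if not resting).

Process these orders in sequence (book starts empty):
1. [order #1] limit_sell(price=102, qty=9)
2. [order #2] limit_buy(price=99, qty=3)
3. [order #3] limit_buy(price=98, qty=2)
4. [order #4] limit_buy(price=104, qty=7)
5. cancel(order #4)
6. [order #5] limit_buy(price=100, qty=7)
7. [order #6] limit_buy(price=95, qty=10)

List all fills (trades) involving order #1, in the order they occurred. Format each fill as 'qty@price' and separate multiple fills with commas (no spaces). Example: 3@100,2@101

After op 1 [order #1] limit_sell(price=102, qty=9): fills=none; bids=[-] asks=[#1:9@102]
After op 2 [order #2] limit_buy(price=99, qty=3): fills=none; bids=[#2:3@99] asks=[#1:9@102]
After op 3 [order #3] limit_buy(price=98, qty=2): fills=none; bids=[#2:3@99 #3:2@98] asks=[#1:9@102]
After op 4 [order #4] limit_buy(price=104, qty=7): fills=#4x#1:7@102; bids=[#2:3@99 #3:2@98] asks=[#1:2@102]
After op 5 cancel(order #4): fills=none; bids=[#2:3@99 #3:2@98] asks=[#1:2@102]
After op 6 [order #5] limit_buy(price=100, qty=7): fills=none; bids=[#5:7@100 #2:3@99 #3:2@98] asks=[#1:2@102]
After op 7 [order #6] limit_buy(price=95, qty=10): fills=none; bids=[#5:7@100 #2:3@99 #3:2@98 #6:10@95] asks=[#1:2@102]

Answer: 7@102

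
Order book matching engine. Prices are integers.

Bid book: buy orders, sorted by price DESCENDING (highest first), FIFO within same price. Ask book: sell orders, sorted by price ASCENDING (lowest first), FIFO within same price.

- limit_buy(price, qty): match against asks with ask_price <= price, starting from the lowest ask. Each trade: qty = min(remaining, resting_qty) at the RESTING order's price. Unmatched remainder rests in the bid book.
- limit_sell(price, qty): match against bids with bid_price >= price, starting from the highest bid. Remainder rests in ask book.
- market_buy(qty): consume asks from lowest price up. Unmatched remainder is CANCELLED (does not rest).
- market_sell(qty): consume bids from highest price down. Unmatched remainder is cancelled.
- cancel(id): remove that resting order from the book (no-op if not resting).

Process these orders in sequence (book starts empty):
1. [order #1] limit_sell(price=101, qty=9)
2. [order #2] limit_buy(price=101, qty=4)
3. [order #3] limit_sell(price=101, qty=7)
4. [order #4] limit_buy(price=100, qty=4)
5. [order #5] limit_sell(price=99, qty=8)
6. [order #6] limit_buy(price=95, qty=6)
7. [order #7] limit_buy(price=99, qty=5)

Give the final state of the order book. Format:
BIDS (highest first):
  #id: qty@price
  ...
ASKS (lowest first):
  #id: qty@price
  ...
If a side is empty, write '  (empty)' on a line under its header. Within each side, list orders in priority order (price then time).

After op 1 [order #1] limit_sell(price=101, qty=9): fills=none; bids=[-] asks=[#1:9@101]
After op 2 [order #2] limit_buy(price=101, qty=4): fills=#2x#1:4@101; bids=[-] asks=[#1:5@101]
After op 3 [order #3] limit_sell(price=101, qty=7): fills=none; bids=[-] asks=[#1:5@101 #3:7@101]
After op 4 [order #4] limit_buy(price=100, qty=4): fills=none; bids=[#4:4@100] asks=[#1:5@101 #3:7@101]
After op 5 [order #5] limit_sell(price=99, qty=8): fills=#4x#5:4@100; bids=[-] asks=[#5:4@99 #1:5@101 #3:7@101]
After op 6 [order #6] limit_buy(price=95, qty=6): fills=none; bids=[#6:6@95] asks=[#5:4@99 #1:5@101 #3:7@101]
After op 7 [order #7] limit_buy(price=99, qty=5): fills=#7x#5:4@99; bids=[#7:1@99 #6:6@95] asks=[#1:5@101 #3:7@101]

Answer: BIDS (highest first):
  #7: 1@99
  #6: 6@95
ASKS (lowest first):
  #1: 5@101
  #3: 7@101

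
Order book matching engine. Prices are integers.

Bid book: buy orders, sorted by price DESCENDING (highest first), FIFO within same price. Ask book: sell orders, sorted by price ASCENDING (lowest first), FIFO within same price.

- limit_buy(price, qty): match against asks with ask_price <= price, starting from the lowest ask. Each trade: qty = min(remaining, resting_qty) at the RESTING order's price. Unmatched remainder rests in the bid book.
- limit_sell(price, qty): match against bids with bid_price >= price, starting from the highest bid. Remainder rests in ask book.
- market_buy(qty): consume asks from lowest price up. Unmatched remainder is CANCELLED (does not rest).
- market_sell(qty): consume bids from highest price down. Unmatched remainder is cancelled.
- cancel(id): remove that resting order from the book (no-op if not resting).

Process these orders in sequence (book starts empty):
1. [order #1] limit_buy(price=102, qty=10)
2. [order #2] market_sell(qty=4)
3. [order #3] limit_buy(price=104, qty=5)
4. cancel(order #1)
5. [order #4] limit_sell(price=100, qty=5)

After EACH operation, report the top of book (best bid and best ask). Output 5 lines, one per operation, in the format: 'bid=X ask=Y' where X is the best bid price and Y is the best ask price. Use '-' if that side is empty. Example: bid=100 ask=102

Answer: bid=102 ask=-
bid=102 ask=-
bid=104 ask=-
bid=104 ask=-
bid=- ask=-

Derivation:
After op 1 [order #1] limit_buy(price=102, qty=10): fills=none; bids=[#1:10@102] asks=[-]
After op 2 [order #2] market_sell(qty=4): fills=#1x#2:4@102; bids=[#1:6@102] asks=[-]
After op 3 [order #3] limit_buy(price=104, qty=5): fills=none; bids=[#3:5@104 #1:6@102] asks=[-]
After op 4 cancel(order #1): fills=none; bids=[#3:5@104] asks=[-]
After op 5 [order #4] limit_sell(price=100, qty=5): fills=#3x#4:5@104; bids=[-] asks=[-]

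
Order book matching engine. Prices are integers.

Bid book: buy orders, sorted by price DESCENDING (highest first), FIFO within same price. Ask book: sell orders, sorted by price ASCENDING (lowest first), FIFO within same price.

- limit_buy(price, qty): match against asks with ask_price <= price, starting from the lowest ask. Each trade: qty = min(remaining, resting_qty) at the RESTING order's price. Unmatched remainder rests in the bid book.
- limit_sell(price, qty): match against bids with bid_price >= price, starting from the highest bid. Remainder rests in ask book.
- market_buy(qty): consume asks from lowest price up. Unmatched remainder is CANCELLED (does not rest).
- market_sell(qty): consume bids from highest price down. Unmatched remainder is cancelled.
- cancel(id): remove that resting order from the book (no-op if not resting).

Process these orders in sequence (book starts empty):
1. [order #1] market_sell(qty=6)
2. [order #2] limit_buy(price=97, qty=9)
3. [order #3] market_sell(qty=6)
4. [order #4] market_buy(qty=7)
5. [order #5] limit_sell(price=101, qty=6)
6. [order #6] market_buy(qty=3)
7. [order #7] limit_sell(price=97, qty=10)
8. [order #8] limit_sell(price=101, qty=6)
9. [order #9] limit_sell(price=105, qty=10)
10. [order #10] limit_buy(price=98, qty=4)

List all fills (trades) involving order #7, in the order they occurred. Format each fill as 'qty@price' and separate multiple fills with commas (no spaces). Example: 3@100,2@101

After op 1 [order #1] market_sell(qty=6): fills=none; bids=[-] asks=[-]
After op 2 [order #2] limit_buy(price=97, qty=9): fills=none; bids=[#2:9@97] asks=[-]
After op 3 [order #3] market_sell(qty=6): fills=#2x#3:6@97; bids=[#2:3@97] asks=[-]
After op 4 [order #4] market_buy(qty=7): fills=none; bids=[#2:3@97] asks=[-]
After op 5 [order #5] limit_sell(price=101, qty=6): fills=none; bids=[#2:3@97] asks=[#5:6@101]
After op 6 [order #6] market_buy(qty=3): fills=#6x#5:3@101; bids=[#2:3@97] asks=[#5:3@101]
After op 7 [order #7] limit_sell(price=97, qty=10): fills=#2x#7:3@97; bids=[-] asks=[#7:7@97 #5:3@101]
After op 8 [order #8] limit_sell(price=101, qty=6): fills=none; bids=[-] asks=[#7:7@97 #5:3@101 #8:6@101]
After op 9 [order #9] limit_sell(price=105, qty=10): fills=none; bids=[-] asks=[#7:7@97 #5:3@101 #8:6@101 #9:10@105]
After op 10 [order #10] limit_buy(price=98, qty=4): fills=#10x#7:4@97; bids=[-] asks=[#7:3@97 #5:3@101 #8:6@101 #9:10@105]

Answer: 3@97,4@97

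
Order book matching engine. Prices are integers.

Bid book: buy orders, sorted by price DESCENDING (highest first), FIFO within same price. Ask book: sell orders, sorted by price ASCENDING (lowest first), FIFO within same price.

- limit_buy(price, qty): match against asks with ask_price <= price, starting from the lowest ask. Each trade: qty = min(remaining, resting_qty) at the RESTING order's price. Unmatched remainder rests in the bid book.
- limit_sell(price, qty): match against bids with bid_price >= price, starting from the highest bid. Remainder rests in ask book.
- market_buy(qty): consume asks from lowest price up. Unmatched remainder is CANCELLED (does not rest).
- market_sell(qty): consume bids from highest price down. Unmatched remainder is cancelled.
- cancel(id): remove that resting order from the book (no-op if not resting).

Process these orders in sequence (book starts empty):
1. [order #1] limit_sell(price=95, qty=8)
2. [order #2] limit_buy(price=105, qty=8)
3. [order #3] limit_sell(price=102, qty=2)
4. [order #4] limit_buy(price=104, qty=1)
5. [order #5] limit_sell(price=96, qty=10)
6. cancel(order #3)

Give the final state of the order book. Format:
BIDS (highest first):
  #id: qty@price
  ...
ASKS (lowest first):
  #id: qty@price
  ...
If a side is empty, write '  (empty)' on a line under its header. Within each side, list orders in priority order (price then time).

After op 1 [order #1] limit_sell(price=95, qty=8): fills=none; bids=[-] asks=[#1:8@95]
After op 2 [order #2] limit_buy(price=105, qty=8): fills=#2x#1:8@95; bids=[-] asks=[-]
After op 3 [order #3] limit_sell(price=102, qty=2): fills=none; bids=[-] asks=[#3:2@102]
After op 4 [order #4] limit_buy(price=104, qty=1): fills=#4x#3:1@102; bids=[-] asks=[#3:1@102]
After op 5 [order #5] limit_sell(price=96, qty=10): fills=none; bids=[-] asks=[#5:10@96 #3:1@102]
After op 6 cancel(order #3): fills=none; bids=[-] asks=[#5:10@96]

Answer: BIDS (highest first):
  (empty)
ASKS (lowest first):
  #5: 10@96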